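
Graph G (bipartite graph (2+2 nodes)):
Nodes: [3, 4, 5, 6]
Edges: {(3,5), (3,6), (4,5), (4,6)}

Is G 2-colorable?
Yes, G is 2-colorable

A valid 2-coloring: color 1: [5, 6]; color 2: [3, 4].
(χ(G) = 2 ≤ 2.)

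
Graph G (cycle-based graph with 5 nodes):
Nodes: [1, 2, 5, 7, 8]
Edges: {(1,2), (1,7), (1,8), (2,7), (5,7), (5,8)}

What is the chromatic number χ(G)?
Clique number ω(G) = 3 (lower bound: χ ≥ ω).
The clique on [1, 2, 7] has size 3, forcing χ ≥ 3, and the coloring below uses 3 colors, so χ(G) = 3.
A valid 3-coloring: color 1: [7, 8]; color 2: [1, 5]; color 3: [2].

χ(G) = 3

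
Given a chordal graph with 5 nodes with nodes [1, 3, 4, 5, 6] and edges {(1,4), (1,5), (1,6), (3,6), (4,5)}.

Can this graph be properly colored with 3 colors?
A valid 3-coloring: color 1: [1, 3]; color 2: [5, 6]; color 3: [4].
(χ(G) = 3 ≤ 3.)

Yes, G is 3-colorable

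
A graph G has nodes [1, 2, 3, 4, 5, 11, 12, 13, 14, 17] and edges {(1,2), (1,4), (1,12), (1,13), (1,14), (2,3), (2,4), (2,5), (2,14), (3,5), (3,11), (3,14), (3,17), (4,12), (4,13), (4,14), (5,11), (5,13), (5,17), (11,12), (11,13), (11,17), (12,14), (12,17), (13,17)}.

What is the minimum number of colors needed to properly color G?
Clique number ω(G) = 4 (lower bound: χ ≥ ω).
Suppose a proper 4-coloring c exists. The clique [1, 2, 4, 14] takes 4 distinct colors; by symmetry let c(1) = 1, c(2) = 2, c(4) = 3, c(14) = 4.
- Vertex 12: neighbors [1, 4, 14] already have colors [1, 3, 4] ⇒ c(12) = 2.
- Vertex 3: neighbors [2, 14] already have colors [2, 4]; try each remaining color.
- Case c(3) = 1:
  - Vertex 5: neighbors [3, 2] already have colors [1, 2]; try each remaining color.
  - Case c(5) = 3:
    - Vertex 11: neighbors [3, 12, 5] already have colors [1, 2, 3] ⇒ c(11) = 4.
    - Vertex 17: neighbors [3, 12, 5, 11] already have colors [1, 2, 3, 4] — all 4 colors blocked. Contradiction.
  - Case c(5) = 4:
    - Vertex 11: neighbors [3, 12, 5] already have colors [1, 2, 4] ⇒ c(11) = 3.
    - Vertex 17: neighbors [3, 12, 11, 5] already have colors [1, 2, 3, 4] — all 4 colors blocked. Contradiction.
- Case c(3) = 3:
  - Vertex 5: neighbors [2, 3] already have colors [2, 3]; try each remaining color.
  - Case c(5) = 1:
    - Vertex 11: neighbors [5, 12, 3] already have colors [1, 2, 3] ⇒ c(11) = 4.
    - Vertex 17: neighbors [5, 12, 3, 11] already have colors [1, 2, 3, 4] — all 4 colors blocked. Contradiction.
  - Case c(5) = 4:
    - Vertex 11: neighbors [12, 3, 5] already have colors [2, 3, 4] ⇒ c(11) = 1.
    - Vertex 17: neighbors [11, 12, 3, 5] already have colors [1, 2, 3, 4] — all 4 colors blocked. Contradiction.
Every case ends in a contradiction, so G has no proper 4-coloring (χ ≥ 5).
The coloring below uses 5 colors, so χ(G) = 5.
A valid 5-coloring: color 1: [2, 17]; color 2: [3, 12, 13]; color 3: [11, 14]; color 4: [4, 5]; color 5: [1].

χ(G) = 5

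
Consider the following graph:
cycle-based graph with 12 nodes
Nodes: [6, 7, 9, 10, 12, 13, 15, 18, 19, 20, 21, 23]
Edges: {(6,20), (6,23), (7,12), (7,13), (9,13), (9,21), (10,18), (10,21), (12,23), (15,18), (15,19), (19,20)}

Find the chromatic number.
χ(G) = 2

Clique number ω(G) = 2 (lower bound: χ ≥ ω).
The graph is bipartite (no odd cycle), so 2 colors suffice: χ(G) = 2.
A valid 2-coloring: color 1: [7, 9, 10, 15, 20, 23]; color 2: [6, 12, 13, 18, 19, 21].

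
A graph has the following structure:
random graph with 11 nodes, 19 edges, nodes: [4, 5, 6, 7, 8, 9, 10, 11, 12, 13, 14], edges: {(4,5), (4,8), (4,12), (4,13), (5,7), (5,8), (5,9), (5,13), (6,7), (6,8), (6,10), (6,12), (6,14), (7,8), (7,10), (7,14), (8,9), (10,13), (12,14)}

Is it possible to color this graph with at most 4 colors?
A valid 4-coloring: color 1: [5, 6, 11]; color 2: [4, 7, 9]; color 3: [8, 12, 13]; color 4: [10, 14].
(χ(G) = 4 ≤ 4.)

Yes, G is 4-colorable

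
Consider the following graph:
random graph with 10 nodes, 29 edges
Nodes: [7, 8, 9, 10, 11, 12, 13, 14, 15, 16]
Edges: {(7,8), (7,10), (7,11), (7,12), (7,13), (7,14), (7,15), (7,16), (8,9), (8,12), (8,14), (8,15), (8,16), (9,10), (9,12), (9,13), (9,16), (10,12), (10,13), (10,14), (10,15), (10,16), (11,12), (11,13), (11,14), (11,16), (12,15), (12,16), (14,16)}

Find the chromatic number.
χ(G) = 4

Clique number ω(G) = 4 (lower bound: χ ≥ ω).
The clique on [8, 9, 12, 16] has size 4, forcing χ ≥ 4, and the coloring below uses 4 colors, so χ(G) = 4.
A valid 4-coloring: color 1: [7, 9]; color 2: [8, 10, 11]; color 3: [13, 15, 16]; color 4: [12, 14].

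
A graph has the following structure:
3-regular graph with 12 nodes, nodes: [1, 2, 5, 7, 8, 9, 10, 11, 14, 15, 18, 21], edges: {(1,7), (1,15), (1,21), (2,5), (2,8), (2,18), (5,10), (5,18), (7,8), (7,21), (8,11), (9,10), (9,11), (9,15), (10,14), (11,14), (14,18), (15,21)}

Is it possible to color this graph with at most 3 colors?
Yes, G is 3-colorable

A valid 3-coloring: color 1: [1, 8, 10, 18]; color 2: [5, 9, 14, 21]; color 3: [2, 7, 11, 15].
(χ(G) = 3 ≤ 3.)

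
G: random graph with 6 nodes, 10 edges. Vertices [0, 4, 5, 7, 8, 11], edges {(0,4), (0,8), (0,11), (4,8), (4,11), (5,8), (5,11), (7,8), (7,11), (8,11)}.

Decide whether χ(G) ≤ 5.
A valid 5-coloring: color 1: [8]; color 2: [11]; color 3: [0, 5, 7]; color 4: [4].
(χ(G) = 4 ≤ 5.)

Yes, G is 5-colorable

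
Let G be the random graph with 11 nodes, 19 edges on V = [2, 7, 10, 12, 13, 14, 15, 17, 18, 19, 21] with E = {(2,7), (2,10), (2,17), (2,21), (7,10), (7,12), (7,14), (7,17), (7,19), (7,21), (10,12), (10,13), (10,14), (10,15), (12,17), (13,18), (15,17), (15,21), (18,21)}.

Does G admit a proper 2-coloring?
No, G is not 2-colorable

The clique on vertices [2, 7, 17] has size 3 > 2, so it alone needs 3 colors.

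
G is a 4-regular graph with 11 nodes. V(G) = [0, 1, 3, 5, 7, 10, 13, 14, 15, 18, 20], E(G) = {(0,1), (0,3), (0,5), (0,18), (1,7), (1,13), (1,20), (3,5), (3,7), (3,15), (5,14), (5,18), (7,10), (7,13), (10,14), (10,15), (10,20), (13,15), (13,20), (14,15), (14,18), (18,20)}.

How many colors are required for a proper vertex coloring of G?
χ(G) = 3

Clique number ω(G) = 3 (lower bound: χ ≥ ω).
The clique on [0, 5, 18] has size 3, forcing χ ≥ 3, and the coloring below uses 3 colors, so χ(G) = 3.
A valid 3-coloring: color 1: [3, 10, 13, 18]; color 2: [1, 5, 15]; color 3: [0, 7, 14, 20].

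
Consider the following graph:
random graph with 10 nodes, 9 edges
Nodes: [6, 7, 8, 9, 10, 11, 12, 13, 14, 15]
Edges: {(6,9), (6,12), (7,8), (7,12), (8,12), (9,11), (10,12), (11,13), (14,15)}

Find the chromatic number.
χ(G) = 3

Clique number ω(G) = 3 (lower bound: χ ≥ ω).
The clique on [7, 8, 12] has size 3, forcing χ ≥ 3, and the coloring below uses 3 colors, so χ(G) = 3.
A valid 3-coloring: color 1: [9, 12, 13, 14]; color 2: [6, 8, 10, 11, 15]; color 3: [7].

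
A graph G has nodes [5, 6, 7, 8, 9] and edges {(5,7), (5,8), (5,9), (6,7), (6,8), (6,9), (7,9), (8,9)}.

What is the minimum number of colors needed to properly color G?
Clique number ω(G) = 3 (lower bound: χ ≥ ω).
The clique on [5, 8, 9] has size 3, forcing χ ≥ 3, and the coloring below uses 3 colors, so χ(G) = 3.
A valid 3-coloring: color 1: [9]; color 2: [5, 6]; color 3: [7, 8].

χ(G) = 3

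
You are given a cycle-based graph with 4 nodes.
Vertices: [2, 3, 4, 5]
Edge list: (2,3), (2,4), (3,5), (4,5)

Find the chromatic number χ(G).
χ(G) = 2

Clique number ω(G) = 2 (lower bound: χ ≥ ω).
The graph is bipartite (no odd cycle), so 2 colors suffice: χ(G) = 2.
A valid 2-coloring: color 1: [3, 4]; color 2: [2, 5].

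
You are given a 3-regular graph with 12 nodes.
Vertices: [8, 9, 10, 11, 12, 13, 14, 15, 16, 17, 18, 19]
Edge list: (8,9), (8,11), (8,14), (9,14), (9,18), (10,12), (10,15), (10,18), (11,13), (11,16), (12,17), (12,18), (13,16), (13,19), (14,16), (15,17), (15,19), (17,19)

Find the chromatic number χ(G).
χ(G) = 3

Clique number ω(G) = 3 (lower bound: χ ≥ ω).
The clique on [8, 9, 14] has size 3, forcing χ ≥ 3, and the coloring below uses 3 colors, so χ(G) = 3.
A valid 3-coloring: color 1: [11, 14, 17, 18]; color 2: [9, 12, 13, 15]; color 3: [8, 10, 16, 19].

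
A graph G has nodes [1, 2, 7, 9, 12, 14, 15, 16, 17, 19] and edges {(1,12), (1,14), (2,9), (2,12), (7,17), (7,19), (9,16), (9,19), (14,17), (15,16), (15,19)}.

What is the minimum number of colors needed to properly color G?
χ(G) = 2

Clique number ω(G) = 2 (lower bound: χ ≥ ω).
The graph is bipartite (no odd cycle), so 2 colors suffice: χ(G) = 2.
A valid 2-coloring: color 1: [7, 9, 12, 14, 15]; color 2: [1, 2, 16, 17, 19].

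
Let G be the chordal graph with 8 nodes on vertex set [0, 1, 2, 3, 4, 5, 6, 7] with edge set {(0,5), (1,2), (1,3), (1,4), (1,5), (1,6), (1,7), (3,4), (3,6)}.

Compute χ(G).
χ(G) = 3

Clique number ω(G) = 3 (lower bound: χ ≥ ω).
The clique on [1, 3, 4] has size 3, forcing χ ≥ 3, and the coloring below uses 3 colors, so χ(G) = 3.
A valid 3-coloring: color 1: [0, 1]; color 2: [2, 3, 5, 7]; color 3: [4, 6].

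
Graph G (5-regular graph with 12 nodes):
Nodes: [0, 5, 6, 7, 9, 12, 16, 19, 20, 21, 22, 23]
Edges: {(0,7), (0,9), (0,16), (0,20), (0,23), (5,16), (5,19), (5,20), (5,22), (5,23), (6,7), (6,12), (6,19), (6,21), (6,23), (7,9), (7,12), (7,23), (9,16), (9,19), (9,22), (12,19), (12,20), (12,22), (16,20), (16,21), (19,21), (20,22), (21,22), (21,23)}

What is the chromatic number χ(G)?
Clique number ω(G) = 3 (lower bound: χ ≥ ω).
Odd cycle [21, 19, 12, 7, 23] needs 3 colors (χ ≥ 3).
Vertex 6 is adjacent to every vertex of [7, 12, 19, 21, 23], which already need 3 colors among themselves, so 6 needs a new color (χ ≥ 4).
The coloring below uses 4 colors, so χ(G) = 4.
A valid 4-coloring: color 1: [6, 9, 20]; color 2: [7, 16, 19, 22]; color 3: [0, 5, 12, 21]; color 4: [23].

χ(G) = 4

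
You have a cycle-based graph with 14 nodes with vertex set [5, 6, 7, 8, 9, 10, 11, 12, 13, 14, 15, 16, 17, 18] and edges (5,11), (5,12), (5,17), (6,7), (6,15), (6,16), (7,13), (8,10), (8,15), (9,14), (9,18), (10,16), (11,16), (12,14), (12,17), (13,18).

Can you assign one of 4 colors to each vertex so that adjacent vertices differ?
A valid 4-coloring: color 1: [5, 7, 8, 14, 16, 18]; color 2: [6, 9, 10, 11, 12, 13]; color 3: [15, 17].
(χ(G) = 3 ≤ 4.)

Yes, G is 4-colorable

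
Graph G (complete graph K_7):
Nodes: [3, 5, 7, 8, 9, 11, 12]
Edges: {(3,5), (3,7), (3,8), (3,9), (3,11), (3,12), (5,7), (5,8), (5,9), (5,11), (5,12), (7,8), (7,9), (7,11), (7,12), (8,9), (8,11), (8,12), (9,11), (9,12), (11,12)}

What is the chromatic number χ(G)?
Clique number ω(G) = 7 (lower bound: χ ≥ ω).
The clique on [3, 5, 7, 8, 9, 11, 12] has size 7, forcing χ ≥ 7, and the coloring below uses 7 colors, so χ(G) = 7.
A valid 7-coloring: color 1: [7]; color 2: [5]; color 3: [8]; color 4: [12]; color 5: [9]; color 6: [3]; color 7: [11].

χ(G) = 7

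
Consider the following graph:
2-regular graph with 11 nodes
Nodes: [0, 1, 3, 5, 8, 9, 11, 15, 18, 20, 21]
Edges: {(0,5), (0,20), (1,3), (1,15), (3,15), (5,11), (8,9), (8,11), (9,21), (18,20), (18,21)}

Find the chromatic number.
χ(G) = 3

Clique number ω(G) = 3 (lower bound: χ ≥ ω).
The clique on [1, 3, 15] has size 3, forcing χ ≥ 3, and the coloring below uses 3 colors, so χ(G) = 3.
A valid 3-coloring: color 1: [3, 5, 8, 20, 21]; color 2: [0, 9, 11, 15, 18]; color 3: [1].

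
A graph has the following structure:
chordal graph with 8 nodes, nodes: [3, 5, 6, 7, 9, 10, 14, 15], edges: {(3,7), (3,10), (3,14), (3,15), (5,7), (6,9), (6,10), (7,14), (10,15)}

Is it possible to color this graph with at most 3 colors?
A valid 3-coloring: color 1: [3, 5, 6]; color 2: [7, 9, 10]; color 3: [14, 15].
(χ(G) = 3 ≤ 3.)

Yes, G is 3-colorable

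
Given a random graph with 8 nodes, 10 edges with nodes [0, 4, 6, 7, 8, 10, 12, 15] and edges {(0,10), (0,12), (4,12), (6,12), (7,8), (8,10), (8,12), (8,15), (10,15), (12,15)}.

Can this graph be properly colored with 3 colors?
A valid 3-coloring: color 1: [7, 10, 12]; color 2: [0, 4, 6, 8]; color 3: [15].
(χ(G) = 3 ≤ 3.)

Yes, G is 3-colorable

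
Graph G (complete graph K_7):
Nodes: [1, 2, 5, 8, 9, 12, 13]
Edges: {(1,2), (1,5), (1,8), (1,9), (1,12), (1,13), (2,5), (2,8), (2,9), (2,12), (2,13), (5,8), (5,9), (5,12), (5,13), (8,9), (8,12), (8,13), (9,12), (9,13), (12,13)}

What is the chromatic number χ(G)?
χ(G) = 7

Clique number ω(G) = 7 (lower bound: χ ≥ ω).
The clique on [1, 2, 5, 8, 9, 12, 13] has size 7, forcing χ ≥ 7, and the coloring below uses 7 colors, so χ(G) = 7.
A valid 7-coloring: color 1: [9]; color 2: [2]; color 3: [13]; color 4: [1]; color 5: [12]; color 6: [8]; color 7: [5].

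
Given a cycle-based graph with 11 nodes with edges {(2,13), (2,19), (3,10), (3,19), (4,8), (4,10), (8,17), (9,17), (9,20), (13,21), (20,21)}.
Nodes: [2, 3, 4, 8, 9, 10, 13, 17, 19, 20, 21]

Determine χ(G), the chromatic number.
χ(G) = 3

Clique number ω(G) = 2 (lower bound: χ ≥ ω).
Odd cycle [10, 4, 8, 17, 9, 20, 21, 13, 2, 19, 3] needs 3 colors (χ ≥ 3).
The coloring below uses 3 colors, so χ(G) = 3.
A valid 3-coloring: color 1: [8, 9, 10, 19, 21]; color 2: [3, 4, 13, 17, 20]; color 3: [2].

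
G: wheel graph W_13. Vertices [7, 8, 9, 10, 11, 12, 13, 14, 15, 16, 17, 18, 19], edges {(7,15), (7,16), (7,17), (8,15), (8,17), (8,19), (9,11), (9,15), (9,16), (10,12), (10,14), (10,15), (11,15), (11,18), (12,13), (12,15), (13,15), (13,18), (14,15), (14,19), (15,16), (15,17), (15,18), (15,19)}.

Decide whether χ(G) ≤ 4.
A valid 4-coloring: color 1: [15]; color 2: [7, 8, 9, 12, 14, 18]; color 3: [10, 11, 13, 16, 17, 19].
(χ(G) = 3 ≤ 4.)

Yes, G is 4-colorable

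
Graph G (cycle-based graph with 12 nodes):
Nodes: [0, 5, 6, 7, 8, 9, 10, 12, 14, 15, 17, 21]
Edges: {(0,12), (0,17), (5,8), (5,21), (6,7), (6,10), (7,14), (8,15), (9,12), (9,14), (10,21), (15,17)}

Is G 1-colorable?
Edge (0,17) forces its endpoints to differ, so 1 color is not enough.

No, G is not 1-colorable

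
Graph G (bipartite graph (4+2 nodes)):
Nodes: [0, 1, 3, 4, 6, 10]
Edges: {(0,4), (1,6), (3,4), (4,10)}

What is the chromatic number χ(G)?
Clique number ω(G) = 2 (lower bound: χ ≥ ω).
The graph is bipartite (no odd cycle), so 2 colors suffice: χ(G) = 2.
A valid 2-coloring: color 1: [4, 6]; color 2: [0, 1, 3, 10].

χ(G) = 2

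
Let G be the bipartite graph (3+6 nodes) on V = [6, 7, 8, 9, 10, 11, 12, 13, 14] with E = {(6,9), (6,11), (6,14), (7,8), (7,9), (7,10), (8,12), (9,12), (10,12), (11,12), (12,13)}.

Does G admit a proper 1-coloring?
No, G is not 1-colorable

Edge (8,12) forces its endpoints to differ, so 1 color is not enough.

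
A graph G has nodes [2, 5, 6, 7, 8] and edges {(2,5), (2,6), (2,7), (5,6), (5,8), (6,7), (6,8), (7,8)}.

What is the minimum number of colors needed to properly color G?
χ(G) = 3

Clique number ω(G) = 3 (lower bound: χ ≥ ω).
The clique on [5, 6, 8] has size 3, forcing χ ≥ 3, and the coloring below uses 3 colors, so χ(G) = 3.
A valid 3-coloring: color 1: [6]; color 2: [2, 8]; color 3: [5, 7].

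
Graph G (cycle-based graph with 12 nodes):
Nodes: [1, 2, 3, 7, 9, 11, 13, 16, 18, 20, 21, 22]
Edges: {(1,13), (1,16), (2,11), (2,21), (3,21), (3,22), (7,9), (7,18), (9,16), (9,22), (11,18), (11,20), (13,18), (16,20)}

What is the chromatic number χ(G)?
χ(G) = 2

Clique number ω(G) = 2 (lower bound: χ ≥ ω).
The graph is bipartite (no odd cycle), so 2 colors suffice: χ(G) = 2.
A valid 2-coloring: color 1: [1, 2, 3, 9, 18, 20]; color 2: [7, 11, 13, 16, 21, 22].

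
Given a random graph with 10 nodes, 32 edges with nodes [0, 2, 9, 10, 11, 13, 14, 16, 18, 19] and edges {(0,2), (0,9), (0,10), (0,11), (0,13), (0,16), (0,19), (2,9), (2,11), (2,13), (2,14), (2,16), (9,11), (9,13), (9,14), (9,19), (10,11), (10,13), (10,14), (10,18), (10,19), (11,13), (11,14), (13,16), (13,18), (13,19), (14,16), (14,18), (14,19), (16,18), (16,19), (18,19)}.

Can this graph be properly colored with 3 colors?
The clique on vertices [0, 2, 9, 11, 13] has size 5 > 3, so it alone needs 5 colors.

No, G is not 3-colorable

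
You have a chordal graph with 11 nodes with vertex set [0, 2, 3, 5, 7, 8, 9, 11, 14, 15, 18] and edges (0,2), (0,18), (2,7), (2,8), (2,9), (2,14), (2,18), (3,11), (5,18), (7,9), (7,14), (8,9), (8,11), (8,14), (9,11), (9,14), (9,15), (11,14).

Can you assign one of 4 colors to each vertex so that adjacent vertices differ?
A valid 4-coloring: color 1: [3, 9, 18]; color 2: [2, 5, 11, 15]; color 3: [0, 14]; color 4: [7, 8].
(χ(G) = 4 ≤ 4.)

Yes, G is 4-colorable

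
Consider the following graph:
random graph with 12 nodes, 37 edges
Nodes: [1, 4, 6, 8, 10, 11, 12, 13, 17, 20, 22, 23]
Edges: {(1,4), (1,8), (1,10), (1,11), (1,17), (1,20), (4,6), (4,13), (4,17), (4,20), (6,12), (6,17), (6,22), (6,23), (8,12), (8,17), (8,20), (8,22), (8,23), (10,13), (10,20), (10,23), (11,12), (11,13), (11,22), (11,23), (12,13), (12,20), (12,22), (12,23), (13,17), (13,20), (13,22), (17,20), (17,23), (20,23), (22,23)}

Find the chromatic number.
χ(G) = 5

Clique number ω(G) = 4 (lower bound: χ ≥ ω).
Suppose a proper 4-coloring c exists. The clique [1, 4, 17, 20] takes 4 distinct colors; by symmetry let c(1) = 1, c(4) = 2, c(17) = 3, c(20) = 4.
- Vertex 13: neighbors [4, 17, 20] already have colors [2, 3, 4] ⇒ c(13) = 1.
- Vertex 8: neighbors [1, 17, 20] already have colors [1, 3, 4] ⇒ c(8) = 2.
- Vertex 23: neighbors [8, 17, 20] already have colors [2, 3, 4] ⇒ c(23) = 1.
- Vertex 12: neighbors [13, 8, 20] already have colors [1, 2, 4] ⇒ c(12) = 3.
- Vertex 22: neighbors [13, 8, 12] already have colors [1, 2, 3] ⇒ c(22) = 4.
- Vertex 6: neighbors [23, 4, 12, 22] already have colors [1, 2, 3, 4] — all 4 colors blocked. Contradiction.
The forced assignments end in a contradiction, so G has no proper 4-coloring (χ ≥ 5).
The coloring below uses 5 colors, so χ(G) = 5.
A valid 5-coloring: color 1: [20, 22]; color 2: [1, 13, 23]; color 3: [10, 12, 17]; color 4: [4, 8, 11]; color 5: [6].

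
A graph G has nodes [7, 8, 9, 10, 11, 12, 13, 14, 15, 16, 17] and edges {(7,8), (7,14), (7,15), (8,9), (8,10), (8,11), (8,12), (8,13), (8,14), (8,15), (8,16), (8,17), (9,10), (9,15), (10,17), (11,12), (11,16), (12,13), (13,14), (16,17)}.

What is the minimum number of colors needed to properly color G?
Clique number ω(G) = 3 (lower bound: χ ≥ ω).
The clique on [7, 8, 14] has size 3, forcing χ ≥ 3, and the coloring below uses 3 colors, so χ(G) = 3.
A valid 3-coloring: color 1: [8]; color 2: [7, 9, 11, 13, 17]; color 3: [10, 12, 14, 15, 16].

χ(G) = 3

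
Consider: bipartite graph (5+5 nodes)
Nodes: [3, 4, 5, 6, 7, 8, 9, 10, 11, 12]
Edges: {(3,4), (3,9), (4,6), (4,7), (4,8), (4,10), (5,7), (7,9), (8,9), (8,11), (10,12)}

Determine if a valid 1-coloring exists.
Edge (3,4) forces its endpoints to differ, so 1 color is not enough.

No, G is not 1-colorable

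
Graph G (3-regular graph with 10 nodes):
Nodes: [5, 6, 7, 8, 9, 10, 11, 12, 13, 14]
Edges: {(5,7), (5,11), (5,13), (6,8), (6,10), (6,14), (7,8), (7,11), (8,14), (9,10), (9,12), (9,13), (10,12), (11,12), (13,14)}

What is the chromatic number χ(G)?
Clique number ω(G) = 3 (lower bound: χ ≥ ω).
The clique on [5, 7, 11] has size 3, forcing χ ≥ 3, and the coloring below uses 3 colors, so χ(G) = 3.
A valid 3-coloring: color 1: [5, 8, 9]; color 2: [6, 7, 12, 13]; color 3: [10, 11, 14].

χ(G) = 3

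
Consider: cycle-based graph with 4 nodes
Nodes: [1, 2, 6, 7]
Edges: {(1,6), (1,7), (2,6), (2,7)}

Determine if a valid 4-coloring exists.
A valid 4-coloring: color 1: [6, 7]; color 2: [1, 2].
(χ(G) = 2 ≤ 4.)

Yes, G is 4-colorable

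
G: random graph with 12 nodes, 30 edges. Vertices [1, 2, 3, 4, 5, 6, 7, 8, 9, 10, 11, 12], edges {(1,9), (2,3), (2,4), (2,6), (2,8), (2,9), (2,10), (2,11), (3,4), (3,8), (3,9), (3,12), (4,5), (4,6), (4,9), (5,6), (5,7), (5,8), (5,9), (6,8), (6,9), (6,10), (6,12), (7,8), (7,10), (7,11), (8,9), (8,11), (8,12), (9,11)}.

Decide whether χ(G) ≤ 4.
A valid 4-coloring: color 1: [7, 9, 12]; color 2: [1, 4, 8, 10]; color 3: [3, 6, 11]; color 4: [2, 5].
(χ(G) = 4 ≤ 4.)

Yes, G is 4-colorable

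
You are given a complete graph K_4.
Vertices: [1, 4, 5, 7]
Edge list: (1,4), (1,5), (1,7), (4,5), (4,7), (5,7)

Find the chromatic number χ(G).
χ(G) = 4

Clique number ω(G) = 4 (lower bound: χ ≥ ω).
The clique on [1, 4, 5, 7] has size 4, forcing χ ≥ 4, and the coloring below uses 4 colors, so χ(G) = 4.
A valid 4-coloring: color 1: [7]; color 2: [5]; color 3: [4]; color 4: [1].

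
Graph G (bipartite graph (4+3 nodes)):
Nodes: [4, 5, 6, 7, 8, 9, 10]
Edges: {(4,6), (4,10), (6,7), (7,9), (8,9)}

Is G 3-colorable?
Yes, G is 3-colorable

A valid 3-coloring: color 1: [4, 5, 7, 8]; color 2: [6, 9, 10].
(χ(G) = 2 ≤ 3.)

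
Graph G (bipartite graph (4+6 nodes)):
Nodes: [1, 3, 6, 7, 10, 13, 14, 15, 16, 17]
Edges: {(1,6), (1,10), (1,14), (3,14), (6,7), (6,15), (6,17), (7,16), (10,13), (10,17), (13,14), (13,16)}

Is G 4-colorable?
A valid 4-coloring: color 1: [6, 10, 14, 16]; color 2: [1, 3, 7, 13, 15, 17].
(χ(G) = 2 ≤ 4.)

Yes, G is 4-colorable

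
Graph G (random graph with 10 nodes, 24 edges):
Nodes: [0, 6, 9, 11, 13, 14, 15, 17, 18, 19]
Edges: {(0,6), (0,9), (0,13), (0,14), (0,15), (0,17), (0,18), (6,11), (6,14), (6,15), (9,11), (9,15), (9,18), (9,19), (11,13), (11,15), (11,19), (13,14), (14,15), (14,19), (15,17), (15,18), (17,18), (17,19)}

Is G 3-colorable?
The clique on vertices [0, 15, 17, 18] has size 4 > 3, so it alone needs 4 colors.

No, G is not 3-colorable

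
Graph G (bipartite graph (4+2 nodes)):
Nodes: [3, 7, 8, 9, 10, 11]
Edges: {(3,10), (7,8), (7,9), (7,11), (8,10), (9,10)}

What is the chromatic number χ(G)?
χ(G) = 2

Clique number ω(G) = 2 (lower bound: χ ≥ ω).
The graph is bipartite (no odd cycle), so 2 colors suffice: χ(G) = 2.
A valid 2-coloring: color 1: [7, 10]; color 2: [3, 8, 9, 11].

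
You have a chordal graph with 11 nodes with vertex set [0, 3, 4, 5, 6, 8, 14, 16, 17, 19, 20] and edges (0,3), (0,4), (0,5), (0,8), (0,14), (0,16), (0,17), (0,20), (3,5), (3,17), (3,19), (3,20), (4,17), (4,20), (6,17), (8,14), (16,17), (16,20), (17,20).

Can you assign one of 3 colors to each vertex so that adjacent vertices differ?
The clique on vertices [0, 16, 17, 20] has size 4 > 3, so it alone needs 4 colors.

No, G is not 3-colorable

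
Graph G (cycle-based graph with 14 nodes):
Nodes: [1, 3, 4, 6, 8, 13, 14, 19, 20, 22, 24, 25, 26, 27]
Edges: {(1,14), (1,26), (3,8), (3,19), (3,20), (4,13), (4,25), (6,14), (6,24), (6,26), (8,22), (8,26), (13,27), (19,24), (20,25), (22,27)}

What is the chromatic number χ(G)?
Clique number ω(G) = 2 (lower bound: χ ≥ ω).
The graph is bipartite (no odd cycle), so 2 colors suffice: χ(G) = 2.
A valid 2-coloring: color 1: [1, 4, 6, 8, 19, 20, 27]; color 2: [3, 13, 14, 22, 24, 25, 26].

χ(G) = 2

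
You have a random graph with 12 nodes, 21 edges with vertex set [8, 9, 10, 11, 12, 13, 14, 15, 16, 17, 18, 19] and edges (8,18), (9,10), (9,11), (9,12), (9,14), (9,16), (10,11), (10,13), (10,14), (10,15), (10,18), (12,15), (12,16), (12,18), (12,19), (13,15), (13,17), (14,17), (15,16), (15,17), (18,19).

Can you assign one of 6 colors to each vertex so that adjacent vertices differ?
Yes, G is 6-colorable

A valid 6-coloring: color 1: [8, 10, 12, 17]; color 2: [9, 15, 18]; color 3: [11, 13, 14, 16, 19].
(χ(G) = 3 ≤ 6.)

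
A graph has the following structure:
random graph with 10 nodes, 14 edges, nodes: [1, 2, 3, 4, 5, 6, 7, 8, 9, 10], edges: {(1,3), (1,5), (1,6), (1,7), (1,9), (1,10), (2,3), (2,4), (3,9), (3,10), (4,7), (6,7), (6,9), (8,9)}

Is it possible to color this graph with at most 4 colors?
Yes, G is 4-colorable

A valid 4-coloring: color 1: [1, 4, 8]; color 2: [2, 5, 7, 9, 10]; color 3: [3, 6].
(χ(G) = 3 ≤ 4.)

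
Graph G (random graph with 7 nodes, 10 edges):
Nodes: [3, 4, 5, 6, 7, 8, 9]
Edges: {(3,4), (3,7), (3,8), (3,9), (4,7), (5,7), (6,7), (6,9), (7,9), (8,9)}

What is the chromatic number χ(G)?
Clique number ω(G) = 3 (lower bound: χ ≥ ω).
The clique on [3, 8, 9] has size 3, forcing χ ≥ 3, and the coloring below uses 3 colors, so χ(G) = 3.
A valid 3-coloring: color 1: [7, 8]; color 2: [3, 5, 6]; color 3: [4, 9].

χ(G) = 3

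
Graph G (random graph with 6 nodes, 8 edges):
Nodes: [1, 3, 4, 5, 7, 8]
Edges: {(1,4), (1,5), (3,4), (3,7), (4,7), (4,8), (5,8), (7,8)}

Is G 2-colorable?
The clique on vertices [4, 7, 8] has size 3 > 2, so it alone needs 3 colors.

No, G is not 2-colorable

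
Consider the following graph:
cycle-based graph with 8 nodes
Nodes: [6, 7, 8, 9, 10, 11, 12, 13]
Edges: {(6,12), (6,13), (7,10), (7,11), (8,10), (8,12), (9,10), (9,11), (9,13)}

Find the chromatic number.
χ(G) = 2

Clique number ω(G) = 2 (lower bound: χ ≥ ω).
The graph is bipartite (no odd cycle), so 2 colors suffice: χ(G) = 2.
A valid 2-coloring: color 1: [6, 7, 8, 9]; color 2: [10, 11, 12, 13].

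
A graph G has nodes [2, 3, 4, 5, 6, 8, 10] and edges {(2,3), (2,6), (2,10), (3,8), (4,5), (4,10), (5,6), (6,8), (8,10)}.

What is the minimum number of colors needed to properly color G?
χ(G) = 3

Clique number ω(G) = 2 (lower bound: χ ≥ ω).
Odd cycle [8, 6, 5, 4, 10] needs 3 colors (χ ≥ 3).
The coloring below uses 3 colors, so χ(G) = 3.
A valid 3-coloring: color 1: [2, 4, 8]; color 2: [3, 5, 10]; color 3: [6].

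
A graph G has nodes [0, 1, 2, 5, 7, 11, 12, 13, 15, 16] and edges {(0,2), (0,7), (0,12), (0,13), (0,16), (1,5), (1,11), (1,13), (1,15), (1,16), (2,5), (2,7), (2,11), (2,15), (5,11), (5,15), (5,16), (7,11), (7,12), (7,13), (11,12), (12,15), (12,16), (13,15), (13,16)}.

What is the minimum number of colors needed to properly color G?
Clique number ω(G) = 3 (lower bound: χ ≥ ω).
Suppose a proper 3-coloring c exists. The clique [0, 2, 7] takes 3 distinct colors; by symmetry let c(0) = 1, c(2) = 2, c(7) = 3.
- Vertex 11: neighbors [2, 7] already have colors [2, 3] ⇒ c(11) = 1.
- Vertex 5: neighbors [11, 2] already have colors [1, 2] ⇒ c(5) = 3.
- Vertex 1: neighbors [11, 5] already have colors [1, 3] ⇒ c(1) = 2.
- Vertex 13: neighbors [0, 1, 7] already have colors [1, 2, 3] — all 3 colors blocked. Contradiction.
The forced assignments end in a contradiction, so G has no proper 3-coloring (χ ≥ 4).
The coloring below uses 4 colors, so χ(G) = 4.
A valid 4-coloring: color 1: [5, 7]; color 2: [2, 12, 13]; color 3: [11, 15, 16]; color 4: [0, 1].

χ(G) = 4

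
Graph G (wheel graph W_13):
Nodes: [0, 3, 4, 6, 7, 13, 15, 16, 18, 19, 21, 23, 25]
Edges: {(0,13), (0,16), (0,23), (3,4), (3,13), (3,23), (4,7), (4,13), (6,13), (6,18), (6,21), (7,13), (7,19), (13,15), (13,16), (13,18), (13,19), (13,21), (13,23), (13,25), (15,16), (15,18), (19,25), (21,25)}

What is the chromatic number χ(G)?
χ(G) = 3

Clique number ω(G) = 3 (lower bound: χ ≥ ω).
The clique on [0, 13, 16] has size 3, forcing χ ≥ 3, and the coloring below uses 3 colors, so χ(G) = 3.
A valid 3-coloring: color 1: [13]; color 2: [4, 16, 18, 19, 21, 23]; color 3: [0, 3, 6, 7, 15, 25].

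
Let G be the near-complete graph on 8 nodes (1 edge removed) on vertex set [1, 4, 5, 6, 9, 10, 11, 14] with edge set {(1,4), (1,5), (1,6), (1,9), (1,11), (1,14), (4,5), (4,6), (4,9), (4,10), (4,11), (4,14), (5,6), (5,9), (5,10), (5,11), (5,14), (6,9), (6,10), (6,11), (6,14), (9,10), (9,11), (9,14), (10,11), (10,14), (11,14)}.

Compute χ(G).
Clique number ω(G) = 7 (lower bound: χ ≥ ω).
The clique on [1, 4, 5, 6, 9, 11, 14] has size 7, forcing χ ≥ 7, and the coloring below uses 7 colors, so χ(G) = 7.
A valid 7-coloring: color 1: [14]; color 2: [6]; color 3: [5]; color 4: [4]; color 5: [9]; color 6: [11]; color 7: [1, 10].

χ(G) = 7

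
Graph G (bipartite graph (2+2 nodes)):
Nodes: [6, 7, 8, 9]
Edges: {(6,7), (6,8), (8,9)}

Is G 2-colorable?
A valid 2-coloring: color 1: [6, 9]; color 2: [7, 8].
(χ(G) = 2 ≤ 2.)

Yes, G is 2-colorable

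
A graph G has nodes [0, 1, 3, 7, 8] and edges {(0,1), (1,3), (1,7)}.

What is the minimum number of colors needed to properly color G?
Clique number ω(G) = 2 (lower bound: χ ≥ ω).
The graph is bipartite (no odd cycle), so 2 colors suffice: χ(G) = 2.
A valid 2-coloring: color 1: [1, 8]; color 2: [0, 3, 7].

χ(G) = 2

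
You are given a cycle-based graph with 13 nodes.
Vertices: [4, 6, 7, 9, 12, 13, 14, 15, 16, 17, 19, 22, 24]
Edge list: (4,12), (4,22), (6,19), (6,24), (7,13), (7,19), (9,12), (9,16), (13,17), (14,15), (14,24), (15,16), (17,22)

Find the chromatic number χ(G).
χ(G) = 3

Clique number ω(G) = 2 (lower bound: χ ≥ ω).
Odd cycle [6, 19, 7, 13, 17, 22, 4, 12, 9, 16, 15, 14, 24] needs 3 colors (χ ≥ 3).
The coloring below uses 3 colors, so χ(G) = 3.
A valid 3-coloring: color 1: [4, 6, 7, 9, 14, 17]; color 2: [12, 13, 16, 19, 22, 24]; color 3: [15].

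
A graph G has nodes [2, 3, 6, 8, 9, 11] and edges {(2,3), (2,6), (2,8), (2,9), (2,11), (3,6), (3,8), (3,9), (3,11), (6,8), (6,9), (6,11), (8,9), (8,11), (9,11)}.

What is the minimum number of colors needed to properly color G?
Clique number ω(G) = 6 (lower bound: χ ≥ ω).
The clique on [2, 3, 6, 8, 9, 11] has size 6, forcing χ ≥ 6, and the coloring below uses 6 colors, so χ(G) = 6.
A valid 6-coloring: color 1: [6]; color 2: [9]; color 3: [8]; color 4: [11]; color 5: [3]; color 6: [2].

χ(G) = 6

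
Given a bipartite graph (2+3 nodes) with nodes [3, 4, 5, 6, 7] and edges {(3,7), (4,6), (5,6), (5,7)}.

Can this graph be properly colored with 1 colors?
Edge (3,7) forces its endpoints to differ, so 1 color is not enough.

No, G is not 1-colorable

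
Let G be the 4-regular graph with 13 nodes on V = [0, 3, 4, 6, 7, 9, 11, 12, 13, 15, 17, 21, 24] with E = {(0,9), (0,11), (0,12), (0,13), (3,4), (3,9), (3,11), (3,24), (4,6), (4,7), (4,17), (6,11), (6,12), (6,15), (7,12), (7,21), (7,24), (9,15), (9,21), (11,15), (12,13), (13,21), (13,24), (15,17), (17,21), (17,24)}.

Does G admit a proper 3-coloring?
Yes, G is 3-colorable

A valid 3-coloring: color 1: [7, 9, 11, 13, 17]; color 2: [0, 3, 6, 21]; color 3: [4, 12, 15, 24].
(χ(G) = 3 ≤ 3.)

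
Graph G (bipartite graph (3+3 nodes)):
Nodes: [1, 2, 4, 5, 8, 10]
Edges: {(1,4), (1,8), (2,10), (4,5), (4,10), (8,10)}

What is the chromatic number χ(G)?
χ(G) = 2

Clique number ω(G) = 2 (lower bound: χ ≥ ω).
The graph is bipartite (no odd cycle), so 2 colors suffice: χ(G) = 2.
A valid 2-coloring: color 1: [2, 4, 8]; color 2: [1, 5, 10].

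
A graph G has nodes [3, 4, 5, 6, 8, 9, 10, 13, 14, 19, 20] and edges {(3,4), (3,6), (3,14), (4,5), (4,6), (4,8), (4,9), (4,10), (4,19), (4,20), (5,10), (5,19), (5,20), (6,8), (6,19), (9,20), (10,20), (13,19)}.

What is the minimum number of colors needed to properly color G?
χ(G) = 4

Clique number ω(G) = 4 (lower bound: χ ≥ ω).
The clique on [4, 5, 10, 20] has size 4, forcing χ ≥ 4, and the coloring below uses 4 colors, so χ(G) = 4.
A valid 4-coloring: color 1: [4, 13, 14]; color 2: [5, 6, 9]; color 3: [3, 8, 19, 20]; color 4: [10].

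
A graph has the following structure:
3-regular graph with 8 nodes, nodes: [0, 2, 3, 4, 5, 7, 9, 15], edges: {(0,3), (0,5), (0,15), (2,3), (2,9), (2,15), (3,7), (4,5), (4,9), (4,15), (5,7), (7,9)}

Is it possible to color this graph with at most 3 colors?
Yes, G is 3-colorable

A valid 3-coloring: color 1: [3, 5, 9, 15]; color 2: [0, 2, 4, 7].
(χ(G) = 2 ≤ 3.)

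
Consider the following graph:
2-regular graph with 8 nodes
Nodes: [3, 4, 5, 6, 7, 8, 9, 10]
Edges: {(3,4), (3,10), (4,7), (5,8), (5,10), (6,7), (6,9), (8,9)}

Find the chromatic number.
Clique number ω(G) = 2 (lower bound: χ ≥ ω).
The graph is bipartite (no odd cycle), so 2 colors suffice: χ(G) = 2.
A valid 2-coloring: color 1: [4, 6, 8, 10]; color 2: [3, 5, 7, 9].

χ(G) = 2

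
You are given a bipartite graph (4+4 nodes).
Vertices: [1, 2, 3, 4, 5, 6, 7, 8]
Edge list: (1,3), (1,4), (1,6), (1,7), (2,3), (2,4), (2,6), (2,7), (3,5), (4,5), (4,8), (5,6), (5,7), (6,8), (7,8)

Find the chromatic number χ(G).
Clique number ω(G) = 2 (lower bound: χ ≥ ω).
The graph is bipartite (no odd cycle), so 2 colors suffice: χ(G) = 2.
A valid 2-coloring: color 1: [1, 2, 5, 8]; color 2: [3, 4, 6, 7].

χ(G) = 2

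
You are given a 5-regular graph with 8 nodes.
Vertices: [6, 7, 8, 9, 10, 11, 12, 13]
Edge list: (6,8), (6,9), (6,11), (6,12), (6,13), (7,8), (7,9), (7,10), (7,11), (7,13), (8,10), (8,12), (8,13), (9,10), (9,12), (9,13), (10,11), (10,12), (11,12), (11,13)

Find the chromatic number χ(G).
χ(G) = 4

Clique number ω(G) = 3 (lower bound: χ ≥ ω).
Odd cycle [13, 6, 12, 10, 7] needs 3 colors (χ ≥ 3).
Vertex 8 is adjacent to every vertex of [6, 7, 10, 12, 13], which already need 3 colors among themselves, so 8 needs a new color (χ ≥ 4).
The coloring below uses 4 colors, so χ(G) = 4.
A valid 4-coloring: color 1: [8, 9, 11]; color 2: [10, 13]; color 3: [6, 7]; color 4: [12].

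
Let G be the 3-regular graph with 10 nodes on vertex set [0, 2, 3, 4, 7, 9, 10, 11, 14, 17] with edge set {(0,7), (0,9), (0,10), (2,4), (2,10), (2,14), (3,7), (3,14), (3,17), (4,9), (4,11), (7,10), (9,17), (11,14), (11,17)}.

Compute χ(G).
Clique number ω(G) = 3 (lower bound: χ ≥ ω).
The clique on [0, 7, 10] has size 3, forcing χ ≥ 3, and the coloring below uses 3 colors, so χ(G) = 3.
A valid 3-coloring: color 1: [3, 9, 10, 11]; color 2: [4, 7, 14, 17]; color 3: [0, 2].

χ(G) = 3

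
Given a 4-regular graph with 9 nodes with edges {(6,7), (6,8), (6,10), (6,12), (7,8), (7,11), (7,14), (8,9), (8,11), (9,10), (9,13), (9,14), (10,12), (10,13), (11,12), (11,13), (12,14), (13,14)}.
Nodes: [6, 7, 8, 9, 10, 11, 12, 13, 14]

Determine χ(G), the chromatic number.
χ(G) = 3

Clique number ω(G) = 3 (lower bound: χ ≥ ω).
The clique on [6, 7, 8] has size 3, forcing χ ≥ 3, and the coloring below uses 3 colors, so χ(G) = 3.
A valid 3-coloring: color 1: [7, 12, 13]; color 2: [8, 10, 14]; color 3: [6, 9, 11].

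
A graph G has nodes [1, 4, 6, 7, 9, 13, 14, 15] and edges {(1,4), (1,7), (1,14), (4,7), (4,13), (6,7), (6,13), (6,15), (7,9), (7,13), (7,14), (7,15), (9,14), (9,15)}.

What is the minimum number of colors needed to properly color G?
Clique number ω(G) = 3 (lower bound: χ ≥ ω).
Odd cycle [14, 1, 4, 13, 6, 15, 9] needs 3 colors (χ ≥ 3).
Vertex 7 is adjacent to every vertex of [1, 4, 6, 9, 13, 14, 15], which already need 3 colors among themselves, so 7 needs a new color (χ ≥ 4).
The coloring below uses 4 colors, so χ(G) = 4.
A valid 4-coloring: color 1: [7]; color 2: [4, 14, 15]; color 3: [1, 9, 13]; color 4: [6].

χ(G) = 4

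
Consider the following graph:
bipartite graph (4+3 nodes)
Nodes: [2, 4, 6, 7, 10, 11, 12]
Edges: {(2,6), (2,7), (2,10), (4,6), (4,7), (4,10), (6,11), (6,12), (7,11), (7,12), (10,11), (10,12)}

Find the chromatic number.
χ(G) = 2

Clique number ω(G) = 2 (lower bound: χ ≥ ω).
The graph is bipartite (no odd cycle), so 2 colors suffice: χ(G) = 2.
A valid 2-coloring: color 1: [6, 7, 10]; color 2: [2, 4, 11, 12].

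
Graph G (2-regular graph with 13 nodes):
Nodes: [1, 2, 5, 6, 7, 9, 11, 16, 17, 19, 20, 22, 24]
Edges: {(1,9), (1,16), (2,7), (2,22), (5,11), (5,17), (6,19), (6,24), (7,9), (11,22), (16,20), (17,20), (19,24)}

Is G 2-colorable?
No, G is not 2-colorable

The clique on vertices [6, 19, 24] has size 3 > 2, so it alone needs 3 colors.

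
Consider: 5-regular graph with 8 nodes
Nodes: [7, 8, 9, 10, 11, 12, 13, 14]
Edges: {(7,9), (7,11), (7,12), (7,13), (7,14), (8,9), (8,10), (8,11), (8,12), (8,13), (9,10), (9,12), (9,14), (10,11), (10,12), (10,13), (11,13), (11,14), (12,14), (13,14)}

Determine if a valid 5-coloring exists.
Yes, G is 5-colorable

A valid 5-coloring: color 1: [12, 13]; color 2: [9, 11]; color 3: [7, 10]; color 4: [8, 14].
(χ(G) = 4 ≤ 5.)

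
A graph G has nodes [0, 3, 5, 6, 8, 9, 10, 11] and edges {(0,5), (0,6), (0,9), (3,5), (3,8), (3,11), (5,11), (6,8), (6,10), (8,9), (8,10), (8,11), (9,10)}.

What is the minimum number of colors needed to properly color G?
Clique number ω(G) = 3 (lower bound: χ ≥ ω).
The clique on [3, 8, 11] has size 3, forcing χ ≥ 3, and the coloring below uses 3 colors, so χ(G) = 3.
A valid 3-coloring: color 1: [5, 8]; color 2: [3, 6, 9]; color 3: [0, 10, 11].

χ(G) = 3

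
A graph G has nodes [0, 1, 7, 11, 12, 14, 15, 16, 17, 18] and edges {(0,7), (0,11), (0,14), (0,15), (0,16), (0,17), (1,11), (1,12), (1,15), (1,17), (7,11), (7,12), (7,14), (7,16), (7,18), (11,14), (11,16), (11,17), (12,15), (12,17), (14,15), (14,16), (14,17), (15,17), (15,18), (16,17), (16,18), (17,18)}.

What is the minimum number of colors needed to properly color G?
Clique number ω(G) = 5 (lower bound: χ ≥ ω).
The clique on [0, 11, 14, 16, 17] has size 5, forcing χ ≥ 5, and the coloring below uses 5 colors, so χ(G) = 5.
A valid 5-coloring: color 1: [7, 17]; color 2: [1, 14, 18]; color 3: [0, 12]; color 4: [15, 16]; color 5: [11].

χ(G) = 5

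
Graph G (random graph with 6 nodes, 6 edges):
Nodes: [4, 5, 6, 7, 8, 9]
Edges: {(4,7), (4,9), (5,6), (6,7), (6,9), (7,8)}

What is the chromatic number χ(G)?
χ(G) = 2

Clique number ω(G) = 2 (lower bound: χ ≥ ω).
The graph is bipartite (no odd cycle), so 2 colors suffice: χ(G) = 2.
A valid 2-coloring: color 1: [4, 6, 8]; color 2: [5, 7, 9].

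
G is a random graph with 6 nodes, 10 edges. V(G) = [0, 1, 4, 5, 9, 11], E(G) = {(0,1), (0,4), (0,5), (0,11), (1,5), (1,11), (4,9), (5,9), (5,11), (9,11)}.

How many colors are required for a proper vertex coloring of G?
χ(G) = 4

Clique number ω(G) = 4 (lower bound: χ ≥ ω).
The clique on [0, 1, 5, 11] has size 4, forcing χ ≥ 4, and the coloring below uses 4 colors, so χ(G) = 4.
A valid 4-coloring: color 1: [4, 11]; color 2: [0, 9]; color 3: [5]; color 4: [1].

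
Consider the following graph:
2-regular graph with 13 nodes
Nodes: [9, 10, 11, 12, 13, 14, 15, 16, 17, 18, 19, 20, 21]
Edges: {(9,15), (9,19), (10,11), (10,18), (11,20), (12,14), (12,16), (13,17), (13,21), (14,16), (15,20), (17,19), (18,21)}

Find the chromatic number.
Clique number ω(G) = 3 (lower bound: χ ≥ ω).
The clique on [12, 14, 16] has size 3, forcing χ ≥ 3, and the coloring below uses 3 colors, so χ(G) = 3.
A valid 3-coloring: color 1: [11, 13, 15, 16, 18, 19]; color 2: [9, 10, 14, 17, 20, 21]; color 3: [12].

χ(G) = 3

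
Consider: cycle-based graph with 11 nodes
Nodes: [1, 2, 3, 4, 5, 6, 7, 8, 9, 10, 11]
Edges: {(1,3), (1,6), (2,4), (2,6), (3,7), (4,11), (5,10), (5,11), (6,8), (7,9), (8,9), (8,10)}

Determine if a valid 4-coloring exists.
A valid 4-coloring: color 1: [1, 4, 5, 7, 8]; color 2: [3, 6, 9, 10, 11]; color 3: [2].
(χ(G) = 3 ≤ 4.)

Yes, G is 4-colorable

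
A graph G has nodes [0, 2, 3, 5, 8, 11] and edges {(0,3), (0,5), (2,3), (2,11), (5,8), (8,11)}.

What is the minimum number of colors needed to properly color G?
Clique number ω(G) = 2 (lower bound: χ ≥ ω).
The graph is bipartite (no odd cycle), so 2 colors suffice: χ(G) = 2.
A valid 2-coloring: color 1: [0, 2, 8]; color 2: [3, 5, 11].

χ(G) = 2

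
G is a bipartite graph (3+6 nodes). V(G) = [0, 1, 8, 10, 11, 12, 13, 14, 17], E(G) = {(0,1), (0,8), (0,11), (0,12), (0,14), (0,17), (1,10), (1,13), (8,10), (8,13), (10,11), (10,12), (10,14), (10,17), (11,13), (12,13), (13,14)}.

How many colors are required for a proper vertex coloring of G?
χ(G) = 2

Clique number ω(G) = 2 (lower bound: χ ≥ ω).
The graph is bipartite (no odd cycle), so 2 colors suffice: χ(G) = 2.
A valid 2-coloring: color 1: [0, 10, 13]; color 2: [1, 8, 11, 12, 14, 17].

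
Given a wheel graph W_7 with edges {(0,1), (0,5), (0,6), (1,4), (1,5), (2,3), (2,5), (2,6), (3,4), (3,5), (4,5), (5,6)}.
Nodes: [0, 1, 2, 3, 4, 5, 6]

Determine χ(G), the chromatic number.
χ(G) = 3

Clique number ω(G) = 3 (lower bound: χ ≥ ω).
The clique on [0, 1, 5] has size 3, forcing χ ≥ 3, and the coloring below uses 3 colors, so χ(G) = 3.
A valid 3-coloring: color 1: [5]; color 2: [0, 2, 4]; color 3: [1, 3, 6].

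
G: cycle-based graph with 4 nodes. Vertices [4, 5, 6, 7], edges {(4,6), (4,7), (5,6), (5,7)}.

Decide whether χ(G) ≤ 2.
A valid 2-coloring: color 1: [4, 5]; color 2: [6, 7].
(χ(G) = 2 ≤ 2.)

Yes, G is 2-colorable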